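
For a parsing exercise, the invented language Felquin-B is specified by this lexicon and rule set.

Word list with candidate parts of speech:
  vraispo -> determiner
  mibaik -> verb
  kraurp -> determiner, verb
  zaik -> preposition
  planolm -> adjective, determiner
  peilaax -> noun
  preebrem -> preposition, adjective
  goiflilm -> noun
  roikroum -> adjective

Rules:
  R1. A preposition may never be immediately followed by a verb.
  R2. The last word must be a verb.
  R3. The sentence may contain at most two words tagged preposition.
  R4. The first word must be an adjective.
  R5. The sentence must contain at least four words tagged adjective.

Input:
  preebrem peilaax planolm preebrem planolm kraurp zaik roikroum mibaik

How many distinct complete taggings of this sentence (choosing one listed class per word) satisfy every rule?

8

Candidates per position — 1:preebrem {preposition,adjective}; 2:peilaax {noun}; 3:planolm {adjective,determiner}; 4:preebrem {preposition,adjective}; 5:planolm {adjective,determiner}; 6:kraurp {determiner,verb}; 7:zaik {preposition}; 8:roikroum {adjective}; 9:mibaik {verb}.
There are 32 candidate sequences in total.
Checking each against the rules leaves 8 sequences.
Count = 8.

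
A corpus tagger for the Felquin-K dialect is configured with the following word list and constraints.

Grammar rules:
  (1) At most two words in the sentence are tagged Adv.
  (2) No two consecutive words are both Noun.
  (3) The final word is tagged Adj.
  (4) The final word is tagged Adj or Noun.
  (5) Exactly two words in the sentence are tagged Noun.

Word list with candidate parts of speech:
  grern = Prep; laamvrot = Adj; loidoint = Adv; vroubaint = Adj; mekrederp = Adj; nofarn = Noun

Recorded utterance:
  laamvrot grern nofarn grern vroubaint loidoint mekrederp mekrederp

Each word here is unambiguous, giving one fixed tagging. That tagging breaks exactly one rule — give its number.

5

Fixed tagging: Adj Prep Noun Prep Adj Adv Adj Adj.
Rule check: R1 holds, R2 holds, R3 holds, R4 holds, R5 violated.
Only rule 5 fails.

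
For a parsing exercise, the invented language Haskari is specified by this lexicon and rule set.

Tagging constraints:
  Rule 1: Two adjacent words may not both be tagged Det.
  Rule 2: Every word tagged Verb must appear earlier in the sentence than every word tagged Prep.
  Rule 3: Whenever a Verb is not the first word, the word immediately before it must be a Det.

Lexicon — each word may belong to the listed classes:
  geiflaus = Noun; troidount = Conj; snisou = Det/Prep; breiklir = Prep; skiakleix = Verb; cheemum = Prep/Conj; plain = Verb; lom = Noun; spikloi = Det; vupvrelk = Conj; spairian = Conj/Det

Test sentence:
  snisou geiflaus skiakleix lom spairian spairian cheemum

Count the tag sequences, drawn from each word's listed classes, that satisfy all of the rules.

0

Candidates per position — 1:snisou {Det,Prep}; 2:geiflaus {Noun}; 3:skiakleix {Verb}; 4:lom {Noun}; 5:spairian {Conj,Det}; 6:spairian {Conj,Det}; 7:cheemum {Prep,Conj}.
There are 16 candidate sequences in total.
Rule 3 cannot be satisfied by any choice of tags from the lexicon.
So there is no consistent tagging.
Count = 0.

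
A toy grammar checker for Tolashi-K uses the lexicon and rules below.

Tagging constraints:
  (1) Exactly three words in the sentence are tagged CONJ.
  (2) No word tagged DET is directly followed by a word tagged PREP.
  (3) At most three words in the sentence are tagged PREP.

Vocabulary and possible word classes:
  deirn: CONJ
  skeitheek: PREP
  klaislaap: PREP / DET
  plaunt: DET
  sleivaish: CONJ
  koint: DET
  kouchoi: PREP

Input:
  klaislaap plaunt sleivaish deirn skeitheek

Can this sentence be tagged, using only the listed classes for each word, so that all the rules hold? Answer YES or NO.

NO

Candidates per position — 1:klaislaap {PREP,DET}; 2:plaunt {DET}; 3:sleivaish {CONJ}; 4:deirn {CONJ}; 5:skeitheek {PREP}.
Rule 1 cannot be satisfied by any choice of tags from the lexicon.
So there is no consistent tagging.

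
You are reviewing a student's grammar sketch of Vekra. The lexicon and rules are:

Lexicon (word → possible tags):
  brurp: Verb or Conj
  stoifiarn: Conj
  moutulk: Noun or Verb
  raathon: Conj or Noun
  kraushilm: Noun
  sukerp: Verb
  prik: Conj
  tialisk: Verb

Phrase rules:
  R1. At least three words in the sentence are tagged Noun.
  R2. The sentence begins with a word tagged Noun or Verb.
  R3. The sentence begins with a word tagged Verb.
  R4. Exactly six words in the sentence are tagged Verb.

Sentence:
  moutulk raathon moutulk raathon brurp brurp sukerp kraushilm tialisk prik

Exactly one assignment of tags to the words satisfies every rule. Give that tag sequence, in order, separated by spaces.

Verb Noun Verb Noun Verb Verb Verb Noun Verb Conj

Candidates per position — 1:moutulk {Noun,Verb}; 2:raathon {Conj,Noun}; 3:moutulk {Noun,Verb}; 4:raathon {Conj,Noun}; 5:brurp {Verb,Conj}; 6:brurp {Verb,Conj}; 7:sukerp {Verb}; 8:kraushilm {Noun}; 9:tialisk {Verb}; 10:prik {Conj}.
If word 1 were Noun, no tagging could satisfy rule 3; so word 1 is Verb.
If word 3 were Noun, no tagging could satisfy rule 4; so word 3 is Verb.
If word 4 were Conj, no tagging could satisfy rule 1; so word 4 is Noun.
If word 5 were Conj, no tagging could satisfy rule 4; so word 5 is Verb.
If word 6 were Conj, no tagging could satisfy rule 4; so word 6 is Verb.
If word 2 were Conj, no tagging could satisfy rule 1; so word 2 is Noun.
That leaves exactly one tagging: Verb Noun Verb Noun Verb Verb Verb Noun Verb Conj.
Rule-by-rule: rule 1 ✓; rule 2 ✓; rule 3 ✓; rule 4 ✓.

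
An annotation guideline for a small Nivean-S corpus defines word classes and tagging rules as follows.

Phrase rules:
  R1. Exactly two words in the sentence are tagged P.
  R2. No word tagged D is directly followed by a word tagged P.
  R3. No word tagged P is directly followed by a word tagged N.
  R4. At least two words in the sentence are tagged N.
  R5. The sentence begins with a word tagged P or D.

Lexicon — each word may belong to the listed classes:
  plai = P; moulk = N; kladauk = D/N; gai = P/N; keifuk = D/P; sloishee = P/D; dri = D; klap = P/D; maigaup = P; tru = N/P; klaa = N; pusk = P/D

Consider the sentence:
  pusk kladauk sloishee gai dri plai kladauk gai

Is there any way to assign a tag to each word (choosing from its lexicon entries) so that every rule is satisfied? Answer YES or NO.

NO

Candidates per position — 1:pusk {P,D}; 2:kladauk {D,N}; 3:sloishee {P,D}; 4:gai {P,N}; 5:dri {D}; 6:plai {P}; 7:kladauk {D,N}; 8:gai {P,N}.
Rule 2 cannot be satisfied by any choice of tags from the lexicon.
So there is no consistent tagging.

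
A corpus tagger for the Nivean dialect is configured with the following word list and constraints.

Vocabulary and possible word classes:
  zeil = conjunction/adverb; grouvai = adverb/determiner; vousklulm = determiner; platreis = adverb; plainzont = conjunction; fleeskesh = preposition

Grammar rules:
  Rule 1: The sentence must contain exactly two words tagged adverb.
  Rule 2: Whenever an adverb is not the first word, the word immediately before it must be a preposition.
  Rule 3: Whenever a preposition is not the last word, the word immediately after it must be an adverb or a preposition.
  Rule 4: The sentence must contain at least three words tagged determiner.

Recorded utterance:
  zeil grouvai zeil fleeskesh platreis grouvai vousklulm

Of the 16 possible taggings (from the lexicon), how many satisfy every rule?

1

Candidates per position — 1:zeil {conjunction,adverb}; 2:grouvai {adverb,determiner}; 3:zeil {conjunction,adverb}; 4:fleeskesh {preposition}; 5:platreis {adverb}; 6:grouvai {adverb,determiner}; 7:vousklulm {determiner}.
There are 16 candidate sequences in total.
The sequences that satisfy every rule: adverb determiner conjunction preposition adverb determiner determiner.
Count = 1.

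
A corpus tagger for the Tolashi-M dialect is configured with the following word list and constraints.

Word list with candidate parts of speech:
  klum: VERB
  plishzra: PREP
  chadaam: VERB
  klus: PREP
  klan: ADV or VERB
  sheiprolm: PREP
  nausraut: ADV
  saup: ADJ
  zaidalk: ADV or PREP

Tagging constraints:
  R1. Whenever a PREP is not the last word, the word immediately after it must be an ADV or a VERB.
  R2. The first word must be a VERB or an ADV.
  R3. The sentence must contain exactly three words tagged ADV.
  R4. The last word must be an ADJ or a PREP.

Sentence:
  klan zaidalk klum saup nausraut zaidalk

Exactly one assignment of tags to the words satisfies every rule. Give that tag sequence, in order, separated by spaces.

Candidates per position — 1:klan {ADV,VERB}; 2:zaidalk {ADV,PREP}; 3:klum {VERB}; 4:saup {ADJ}; 5:nausraut {ADV}; 6:zaidalk {ADV,PREP}.
If word 6 were ADV, no tagging could satisfy rule 4; so word 6 is PREP.
If word 1 were VERB, no tagging could satisfy rule 3; so word 1 is ADV.
If word 2 were PREP, no tagging could satisfy rule 3; so word 2 is ADV.
The unique satisfying tagging is: ADV ADV VERB ADJ ADV PREP.
Check: rule 1 holds; rule 2 holds; rule 3 holds; rule 4 holds.

ADV ADV VERB ADJ ADV PREP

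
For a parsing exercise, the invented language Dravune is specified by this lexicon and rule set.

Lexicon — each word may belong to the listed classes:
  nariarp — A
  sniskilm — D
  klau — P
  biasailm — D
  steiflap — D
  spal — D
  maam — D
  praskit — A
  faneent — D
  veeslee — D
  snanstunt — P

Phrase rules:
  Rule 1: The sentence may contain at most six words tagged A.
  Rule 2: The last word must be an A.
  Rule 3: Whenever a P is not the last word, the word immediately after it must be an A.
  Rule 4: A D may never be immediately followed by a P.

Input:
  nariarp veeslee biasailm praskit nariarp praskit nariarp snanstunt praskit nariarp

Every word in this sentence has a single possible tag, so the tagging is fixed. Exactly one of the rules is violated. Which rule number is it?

Fixed tagging: A D D A A A A P A A.
Checking each rule: R1 ✗, R2 ✓, R3 ✓, R4 ✓.
Only rule 1 fails.

1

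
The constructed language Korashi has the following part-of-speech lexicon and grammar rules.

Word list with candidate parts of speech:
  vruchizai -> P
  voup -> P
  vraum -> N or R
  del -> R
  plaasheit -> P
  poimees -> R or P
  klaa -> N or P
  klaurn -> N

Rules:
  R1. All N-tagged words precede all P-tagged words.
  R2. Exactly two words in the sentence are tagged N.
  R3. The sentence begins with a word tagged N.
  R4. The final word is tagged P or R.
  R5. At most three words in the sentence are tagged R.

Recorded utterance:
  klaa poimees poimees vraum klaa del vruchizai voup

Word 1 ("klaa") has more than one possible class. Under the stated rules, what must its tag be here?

N

Candidates per position — 1:klaa {N,P}; 2:poimees {R,P}; 3:poimees {R,P}; 4:vraum {N,R}; 5:klaa {N,P}; 6:del {R}; 7:vruchizai {P}; 8:voup {P}.
At position 1, choosing P makes rule 3 impossible to satisfy; hence N.
The remaining ambiguous positions (2, 3, 4, 5) are resolved jointly — only one combination satisfies every rule.
So the tagging must be: N R R N P R P P.
Checking: rule 1 satisfied; rule 2 satisfied; rule 3 satisfied; rule 4 satisfied; rule 5 satisfied.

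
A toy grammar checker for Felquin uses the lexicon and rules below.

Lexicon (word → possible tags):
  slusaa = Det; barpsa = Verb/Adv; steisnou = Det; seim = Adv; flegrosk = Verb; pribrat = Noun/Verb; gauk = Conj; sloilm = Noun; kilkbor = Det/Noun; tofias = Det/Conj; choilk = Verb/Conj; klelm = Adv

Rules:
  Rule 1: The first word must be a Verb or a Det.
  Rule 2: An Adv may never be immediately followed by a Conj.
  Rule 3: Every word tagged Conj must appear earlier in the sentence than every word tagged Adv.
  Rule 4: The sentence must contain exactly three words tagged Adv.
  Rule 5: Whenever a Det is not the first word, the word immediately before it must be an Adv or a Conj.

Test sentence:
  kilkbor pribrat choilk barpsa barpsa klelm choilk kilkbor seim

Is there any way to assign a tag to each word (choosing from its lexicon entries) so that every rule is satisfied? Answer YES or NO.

Candidates per position — 1:kilkbor {Det,Noun}; 2:pribrat {Noun,Verb}; 3:choilk {Verb,Conj}; 4:barpsa {Verb,Adv}; 5:barpsa {Verb,Adv}; 6:klelm {Adv}; 7:choilk {Verb,Conj}; 8:kilkbor {Det,Noun}; 9:seim {Adv}.
One satisfying assignment: Det Verb Verb Adv Verb Adv Verb Noun Adv.
Checking: rule 1 ok; rule 2 ok; rule 3 ok; rule 4 ok; rule 5 ok.

YES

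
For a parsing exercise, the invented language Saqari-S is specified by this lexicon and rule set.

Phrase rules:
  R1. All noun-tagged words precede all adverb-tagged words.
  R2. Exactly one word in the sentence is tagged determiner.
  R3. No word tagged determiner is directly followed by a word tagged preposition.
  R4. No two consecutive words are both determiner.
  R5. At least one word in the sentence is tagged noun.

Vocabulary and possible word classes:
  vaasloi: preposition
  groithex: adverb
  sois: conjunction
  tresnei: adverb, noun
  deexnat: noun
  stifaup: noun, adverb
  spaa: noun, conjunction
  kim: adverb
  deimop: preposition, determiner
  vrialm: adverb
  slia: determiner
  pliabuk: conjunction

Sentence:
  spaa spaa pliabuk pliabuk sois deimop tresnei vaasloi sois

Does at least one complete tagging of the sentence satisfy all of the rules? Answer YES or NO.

YES

Candidates per position — 1:spaa {noun,conjunction}; 2:spaa {noun,conjunction}; 3:pliabuk {conjunction}; 4:pliabuk {conjunction}; 5:sois {conjunction}; 6:deimop {preposition,determiner}; 7:tresnei {adverb,noun}; 8:vaasloi {preposition}; 9:sois {conjunction}.
One satisfying assignment: conjunction noun conjunction conjunction conjunction determiner adverb preposition conjunction.
Checking: rule 1 ok; rule 2 ok; rule 3 ok; rule 4 ok; rule 5 ok.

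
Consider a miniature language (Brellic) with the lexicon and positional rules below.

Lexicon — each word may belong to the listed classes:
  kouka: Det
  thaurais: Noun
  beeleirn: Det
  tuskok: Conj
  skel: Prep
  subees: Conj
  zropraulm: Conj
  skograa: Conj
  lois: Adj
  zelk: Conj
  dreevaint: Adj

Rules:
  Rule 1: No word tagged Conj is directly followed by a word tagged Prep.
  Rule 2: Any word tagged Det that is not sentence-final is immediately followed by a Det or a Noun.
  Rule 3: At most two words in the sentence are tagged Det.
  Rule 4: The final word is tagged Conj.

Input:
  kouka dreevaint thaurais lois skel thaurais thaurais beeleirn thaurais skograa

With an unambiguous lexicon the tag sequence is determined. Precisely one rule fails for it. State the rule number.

Fixed tagging: Det Adj Noun Adj Prep Noun Noun Det Noun Conj.
Checking each rule: R1 ✓, R2 ✗, R3 ✓, R4 ✓.
Only rule 2 fails.

2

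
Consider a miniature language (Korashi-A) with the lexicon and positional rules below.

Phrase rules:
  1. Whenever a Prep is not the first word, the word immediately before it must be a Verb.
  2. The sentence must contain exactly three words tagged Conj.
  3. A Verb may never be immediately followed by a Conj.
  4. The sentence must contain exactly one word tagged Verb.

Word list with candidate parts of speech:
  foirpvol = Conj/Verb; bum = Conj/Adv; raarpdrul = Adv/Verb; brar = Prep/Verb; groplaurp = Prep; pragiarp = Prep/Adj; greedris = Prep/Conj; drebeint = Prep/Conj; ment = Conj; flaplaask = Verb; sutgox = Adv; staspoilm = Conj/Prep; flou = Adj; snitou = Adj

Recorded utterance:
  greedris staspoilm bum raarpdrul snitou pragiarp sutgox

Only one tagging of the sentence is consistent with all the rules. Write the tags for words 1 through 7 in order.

Candidates per position — 1:greedris {Prep,Conj}; 2:staspoilm {Conj,Prep}; 3:bum {Conj,Adv}; 4:raarpdrul {Adv,Verb}; 5:snitou {Adj}; 6:pragiarp {Prep,Adj}; 7:sutgox {Adv}.
Word 1 cannot be Prep — rule 2 would then fail for every completion. It is Conj.
Word 2 cannot be Prep — rule 1 would then fail for every completion. It is Conj.
Word 3 cannot be Adv — rule 2 would then fail for every completion. It is Conj.
Word 4 cannot be Adv — rule 4 would then fail for every completion. It is Verb.
Word 6 cannot be Prep — rule 1 would then fail for every completion. It is Adj.
The only consistent sequence is: Conj Conj Conj Verb Adj Adj Adv.
Checking: rule 1 ✓; rule 2 ✓; rule 3 ✓; rule 4 ✓.

Conj Conj Conj Verb Adj Adj Adv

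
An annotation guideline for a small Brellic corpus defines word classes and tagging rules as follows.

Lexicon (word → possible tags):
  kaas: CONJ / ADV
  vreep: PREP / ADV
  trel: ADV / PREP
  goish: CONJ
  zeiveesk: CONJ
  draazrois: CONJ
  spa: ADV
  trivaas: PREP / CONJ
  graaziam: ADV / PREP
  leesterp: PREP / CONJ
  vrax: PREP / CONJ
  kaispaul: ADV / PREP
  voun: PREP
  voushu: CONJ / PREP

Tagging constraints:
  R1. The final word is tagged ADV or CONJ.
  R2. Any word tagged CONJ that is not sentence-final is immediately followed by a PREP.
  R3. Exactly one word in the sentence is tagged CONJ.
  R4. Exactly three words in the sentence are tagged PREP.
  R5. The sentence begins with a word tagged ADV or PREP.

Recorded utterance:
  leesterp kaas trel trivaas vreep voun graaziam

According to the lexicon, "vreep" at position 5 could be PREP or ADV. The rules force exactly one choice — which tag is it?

Candidates per position — 1:leesterp {PREP,CONJ}; 2:kaas {CONJ,ADV}; 3:trel {ADV,PREP}; 4:trivaas {PREP,CONJ}; 5:vreep {PREP,ADV}; 6:voun {PREP}; 7:graaziam {ADV,PREP}.
Position 1: tagging it CONJ would leave rule 2 unsatisfiable, so it must be PREP.
Position 7: tagging it PREP would leave rule 1 unsatisfiable, so it must be ADV.
Position 5: the remaining choice is settled jointly with positions 2, 3, 4 — only PREP at position 5 is part of a tagging that satisfies every rule.
So the tagging must be: PREP ADV ADV CONJ PREP PREP ADV.
Rule-by-rule: rule 1 ✓; rule 2 ✓; rule 3 ✓; rule 4 ✓; rule 5 ✓.

PREP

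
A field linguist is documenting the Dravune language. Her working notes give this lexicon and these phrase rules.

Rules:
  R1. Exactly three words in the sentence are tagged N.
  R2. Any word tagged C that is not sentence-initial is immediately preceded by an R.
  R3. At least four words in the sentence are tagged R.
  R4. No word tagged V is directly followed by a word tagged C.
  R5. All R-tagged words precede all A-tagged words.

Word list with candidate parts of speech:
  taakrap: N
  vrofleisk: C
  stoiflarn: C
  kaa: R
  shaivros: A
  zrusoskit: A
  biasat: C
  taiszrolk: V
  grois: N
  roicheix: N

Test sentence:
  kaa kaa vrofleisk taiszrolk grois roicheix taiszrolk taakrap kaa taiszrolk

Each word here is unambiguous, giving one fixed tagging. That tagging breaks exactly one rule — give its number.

Fixed tagging: R R C V N N V N R V.
Checking each rule: R1 ✓, R2 ✓, R3 ✗, R4 ✓, R5 ✓.
Only rule 3 fails.

3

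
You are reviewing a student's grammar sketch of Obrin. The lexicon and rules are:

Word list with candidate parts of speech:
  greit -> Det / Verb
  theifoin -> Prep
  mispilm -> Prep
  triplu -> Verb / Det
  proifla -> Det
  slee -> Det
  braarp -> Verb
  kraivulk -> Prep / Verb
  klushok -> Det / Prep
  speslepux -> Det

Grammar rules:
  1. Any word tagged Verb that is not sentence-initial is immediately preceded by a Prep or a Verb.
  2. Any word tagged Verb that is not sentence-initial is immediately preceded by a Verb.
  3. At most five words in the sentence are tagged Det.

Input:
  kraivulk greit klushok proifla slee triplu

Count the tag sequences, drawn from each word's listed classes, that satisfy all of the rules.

Candidates per position — 1:kraivulk {Prep,Verb}; 2:greit {Det,Verb}; 3:klushok {Det,Prep}; 4:proifla {Det}; 5:slee {Det}; 6:triplu {Verb,Det}.
There are 16 candidate sequences in total.
Checking each against the rules leaves 6 sequences.
Count = 6.

6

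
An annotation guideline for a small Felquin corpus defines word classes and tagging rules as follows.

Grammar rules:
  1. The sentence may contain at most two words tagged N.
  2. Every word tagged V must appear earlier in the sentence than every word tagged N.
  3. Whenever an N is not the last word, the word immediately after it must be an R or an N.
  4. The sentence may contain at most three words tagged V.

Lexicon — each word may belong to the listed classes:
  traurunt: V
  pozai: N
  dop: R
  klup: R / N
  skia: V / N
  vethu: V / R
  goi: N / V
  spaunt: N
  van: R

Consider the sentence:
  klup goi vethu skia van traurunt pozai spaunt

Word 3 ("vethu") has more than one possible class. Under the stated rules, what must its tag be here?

Candidates per position — 1:klup {R,N}; 2:goi {N,V}; 3:vethu {V,R}; 4:skia {V,N}; 5:van {R}; 6:traurunt {V}; 7:pozai {N}; 8:spaunt {N}.
If word 1 were N, no tagging could satisfy rule 1; so word 1 is R.
If word 2 were N, no tagging could satisfy rule 1; so word 2 is V.
If word 4 were N, no tagging could satisfy rule 1; so word 4 is V.
If word 3 were V, no tagging could satisfy rule 4; so word 3 is R.
The unique satisfying tagging is: R V R V R V N N.
Verifying each rule — rule 1 holds; rule 2 holds; rule 3 holds; rule 4 holds.

R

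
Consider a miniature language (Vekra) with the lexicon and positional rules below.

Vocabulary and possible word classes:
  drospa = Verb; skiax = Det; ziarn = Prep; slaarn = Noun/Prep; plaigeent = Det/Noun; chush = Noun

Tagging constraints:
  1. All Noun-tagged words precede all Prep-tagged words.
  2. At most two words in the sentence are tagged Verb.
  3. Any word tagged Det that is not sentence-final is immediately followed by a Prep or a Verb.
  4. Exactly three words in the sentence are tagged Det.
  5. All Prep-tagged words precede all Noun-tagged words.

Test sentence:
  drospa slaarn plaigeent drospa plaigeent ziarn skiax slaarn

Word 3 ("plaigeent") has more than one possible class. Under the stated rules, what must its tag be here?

Candidates per position — 1:drospa {Verb}; 2:slaarn {Noun,Prep}; 3:plaigeent {Det,Noun}; 4:drospa {Verb}; 5:plaigeent {Det,Noun}; 6:ziarn {Prep}; 7:skiax {Det}; 8:slaarn {Noun,Prep}.
Position 2: Noun is ruled out by rule 5; that leaves Prep.
Position 3: Noun is ruled out by rule 1; that leaves Det.
Position 5: Noun is ruled out by rule 1; that leaves Det.
Position 8: Noun is ruled out by rule 1; that leaves Prep.
The only consistent sequence is: Verb Prep Det Verb Det Prep Det Prep.
Verifying each rule — rule 1 satisfied; rule 2 satisfied; rule 3 satisfied; rule 4 satisfied; rule 5 satisfied.

Det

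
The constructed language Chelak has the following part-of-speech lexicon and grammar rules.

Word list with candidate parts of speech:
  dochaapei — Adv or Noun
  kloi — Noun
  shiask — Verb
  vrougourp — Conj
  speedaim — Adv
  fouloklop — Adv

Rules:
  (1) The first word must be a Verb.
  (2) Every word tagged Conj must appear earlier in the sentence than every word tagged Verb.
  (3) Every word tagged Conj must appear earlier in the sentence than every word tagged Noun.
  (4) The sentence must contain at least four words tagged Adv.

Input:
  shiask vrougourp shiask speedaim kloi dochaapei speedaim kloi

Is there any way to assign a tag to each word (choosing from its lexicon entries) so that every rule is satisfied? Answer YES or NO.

Candidates per position — 1:shiask {Verb}; 2:vrougourp {Conj}; 3:shiask {Verb}; 4:speedaim {Adv}; 5:kloi {Noun}; 6:dochaapei {Adv,Noun}; 7:speedaim {Adv}; 8:kloi {Noun}.
Rule 2 cannot be satisfied by any choice of tags from the lexicon.
So there is no consistent tagging.

NO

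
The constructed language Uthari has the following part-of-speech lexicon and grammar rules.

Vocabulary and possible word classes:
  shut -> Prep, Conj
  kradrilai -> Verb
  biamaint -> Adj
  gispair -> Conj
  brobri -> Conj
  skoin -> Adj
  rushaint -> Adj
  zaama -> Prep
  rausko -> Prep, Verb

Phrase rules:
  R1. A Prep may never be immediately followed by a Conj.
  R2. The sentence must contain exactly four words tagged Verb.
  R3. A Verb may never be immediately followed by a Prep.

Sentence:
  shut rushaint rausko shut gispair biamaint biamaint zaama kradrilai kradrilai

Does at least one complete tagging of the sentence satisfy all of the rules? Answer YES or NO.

NO

Candidates per position — 1:shut {Prep,Conj}; 2:rushaint {Adj}; 3:rausko {Prep,Verb}; 4:shut {Prep,Conj}; 5:gispair {Conj}; 6:biamaint {Adj}; 7:biamaint {Adj}; 8:zaama {Prep}; 9:kradrilai {Verb}; 10:kradrilai {Verb}.
Rule 2 cannot be satisfied by any choice of tags from the lexicon.
So there is no consistent tagging.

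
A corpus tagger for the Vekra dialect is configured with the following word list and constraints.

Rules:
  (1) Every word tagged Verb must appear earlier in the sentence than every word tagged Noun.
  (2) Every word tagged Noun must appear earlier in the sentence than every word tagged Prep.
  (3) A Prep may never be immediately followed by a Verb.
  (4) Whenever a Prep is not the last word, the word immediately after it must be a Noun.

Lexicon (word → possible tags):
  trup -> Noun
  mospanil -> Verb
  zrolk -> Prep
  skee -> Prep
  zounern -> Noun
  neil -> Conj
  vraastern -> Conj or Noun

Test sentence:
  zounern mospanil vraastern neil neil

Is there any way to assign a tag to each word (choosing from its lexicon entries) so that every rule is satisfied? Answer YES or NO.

Candidates per position — 1:zounern {Noun}; 2:mospanil {Verb}; 3:vraastern {Conj,Noun}; 4:neil {Conj}; 5:neil {Conj}.
Rule 1 cannot be satisfied by any choice of tags from the lexicon.
So there is no consistent tagging.

NO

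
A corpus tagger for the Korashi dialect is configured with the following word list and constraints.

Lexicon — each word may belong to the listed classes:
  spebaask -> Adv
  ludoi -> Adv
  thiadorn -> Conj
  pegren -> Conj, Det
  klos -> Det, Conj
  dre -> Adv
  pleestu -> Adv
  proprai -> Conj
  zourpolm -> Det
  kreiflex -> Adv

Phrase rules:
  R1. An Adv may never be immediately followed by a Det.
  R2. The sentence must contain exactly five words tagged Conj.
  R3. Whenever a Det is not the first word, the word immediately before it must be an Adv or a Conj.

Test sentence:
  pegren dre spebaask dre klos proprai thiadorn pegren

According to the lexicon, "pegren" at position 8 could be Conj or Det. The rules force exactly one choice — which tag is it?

Candidates per position — 1:pegren {Conj,Det}; 2:dre {Adv}; 3:spebaask {Adv}; 4:dre {Adv}; 5:klos {Det,Conj}; 6:proprai {Conj}; 7:thiadorn {Conj}; 8:pegren {Conj,Det}.
Position 1: tagging it Det would leave rule 2 unsatisfiable, so it must be Conj.
Position 5: tagging it Det would leave rule 1 unsatisfiable, so it must be Conj.
Position 8: tagging it Det would leave rule 2 unsatisfiable, so it must be Conj.
The unique satisfying tagging is: Conj Adv Adv Adv Conj Conj Conj Conj.
Verifying each rule — rule 1 ✓; rule 2 ✓; rule 3 ✓.

Conj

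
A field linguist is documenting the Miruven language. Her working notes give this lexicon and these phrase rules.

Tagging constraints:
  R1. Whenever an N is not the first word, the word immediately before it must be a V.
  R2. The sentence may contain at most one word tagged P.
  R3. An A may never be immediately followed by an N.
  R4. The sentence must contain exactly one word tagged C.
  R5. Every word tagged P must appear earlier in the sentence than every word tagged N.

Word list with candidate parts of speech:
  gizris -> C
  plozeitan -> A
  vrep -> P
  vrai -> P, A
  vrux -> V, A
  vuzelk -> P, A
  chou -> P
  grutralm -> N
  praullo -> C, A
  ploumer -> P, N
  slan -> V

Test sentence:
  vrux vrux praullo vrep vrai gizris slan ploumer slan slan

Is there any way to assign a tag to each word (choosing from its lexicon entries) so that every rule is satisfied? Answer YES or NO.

YES

Candidates per position — 1:vrux {V,A}; 2:vrux {V,A}; 3:praullo {C,A}; 4:vrep {P}; 5:vrai {P,A}; 6:gizris {C}; 7:slan {V}; 8:ploumer {P,N}; 9:slan {V}; 10:slan {V}.
One satisfying assignment: A V A P A C V N V V.
Check: rule 1 ok; rule 2 ok; rule 3 ok; rule 4 ok; rule 5 ok.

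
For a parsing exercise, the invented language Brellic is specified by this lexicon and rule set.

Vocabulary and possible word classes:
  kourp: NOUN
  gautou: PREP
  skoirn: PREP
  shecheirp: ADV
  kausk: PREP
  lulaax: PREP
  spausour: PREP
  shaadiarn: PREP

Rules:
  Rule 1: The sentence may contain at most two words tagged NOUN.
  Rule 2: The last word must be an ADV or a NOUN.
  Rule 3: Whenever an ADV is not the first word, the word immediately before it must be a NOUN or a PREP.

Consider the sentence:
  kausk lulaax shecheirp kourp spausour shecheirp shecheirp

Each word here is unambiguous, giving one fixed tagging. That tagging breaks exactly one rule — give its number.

Fixed tagging: PREP PREP ADV NOUN PREP ADV ADV.
Rule check: R1 ✓, R2 ✓, R3 ✗.
Only rule 3 fails.

3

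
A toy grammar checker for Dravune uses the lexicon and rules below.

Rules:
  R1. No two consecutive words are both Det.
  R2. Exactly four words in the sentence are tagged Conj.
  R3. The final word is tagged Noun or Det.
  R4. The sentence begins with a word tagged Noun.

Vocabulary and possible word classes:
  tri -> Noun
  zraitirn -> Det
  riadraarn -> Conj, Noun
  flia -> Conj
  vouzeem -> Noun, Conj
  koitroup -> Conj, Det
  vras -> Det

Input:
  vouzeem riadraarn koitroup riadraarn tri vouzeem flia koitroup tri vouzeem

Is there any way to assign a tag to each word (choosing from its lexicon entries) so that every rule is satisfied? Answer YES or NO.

Candidates per position — 1:vouzeem {Noun,Conj}; 2:riadraarn {Conj,Noun}; 3:koitroup {Conj,Det}; 4:riadraarn {Conj,Noun}; 5:tri {Noun}; 6:vouzeem {Noun,Conj}; 7:flia {Conj}; 8:koitroup {Conj,Det}; 9:tri {Noun}; 10:vouzeem {Noun,Conj}.
One satisfying assignment: Noun Conj Det Conj Noun Noun Conj Conj Noun Noun.
Checking: rule 1 satisfied; rule 2 satisfied; rule 3 satisfied; rule 4 satisfied.

YES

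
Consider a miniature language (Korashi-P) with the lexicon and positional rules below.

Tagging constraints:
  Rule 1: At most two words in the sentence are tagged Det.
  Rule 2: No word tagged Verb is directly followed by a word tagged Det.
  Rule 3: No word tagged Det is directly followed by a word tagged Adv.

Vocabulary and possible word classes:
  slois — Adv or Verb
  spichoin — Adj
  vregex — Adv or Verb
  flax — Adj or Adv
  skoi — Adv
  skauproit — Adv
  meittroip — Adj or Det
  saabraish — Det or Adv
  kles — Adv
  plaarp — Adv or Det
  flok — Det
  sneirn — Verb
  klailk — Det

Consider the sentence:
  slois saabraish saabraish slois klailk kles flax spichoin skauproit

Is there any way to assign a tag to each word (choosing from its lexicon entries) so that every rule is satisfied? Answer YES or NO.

NO

Candidates per position — 1:slois {Adv,Verb}; 2:saabraish {Det,Adv}; 3:saabraish {Det,Adv}; 4:slois {Adv,Verb}; 5:klailk {Det}; 6:kles {Adv}; 7:flax {Adj,Adv}; 8:spichoin {Adj}; 9:skauproit {Adv}.
Rule 3 cannot be satisfied by any choice of tags from the lexicon.
So there is no consistent tagging.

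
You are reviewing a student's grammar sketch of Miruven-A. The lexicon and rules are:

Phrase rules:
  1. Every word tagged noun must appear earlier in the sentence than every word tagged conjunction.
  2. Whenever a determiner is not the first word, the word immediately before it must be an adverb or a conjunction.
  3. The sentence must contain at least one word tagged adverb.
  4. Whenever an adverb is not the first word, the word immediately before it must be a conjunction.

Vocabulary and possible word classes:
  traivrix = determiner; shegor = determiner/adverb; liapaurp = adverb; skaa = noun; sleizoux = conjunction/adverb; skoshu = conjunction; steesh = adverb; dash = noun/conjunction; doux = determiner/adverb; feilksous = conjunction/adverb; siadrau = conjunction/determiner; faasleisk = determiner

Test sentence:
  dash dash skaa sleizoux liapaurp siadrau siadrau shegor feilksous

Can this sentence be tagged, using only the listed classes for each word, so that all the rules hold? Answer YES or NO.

Candidates per position — 1:dash {noun,conjunction}; 2:dash {noun,conjunction}; 3:skaa {noun}; 4:sleizoux {conjunction,adverb}; 5:liapaurp {adverb}; 6:siadrau {conjunction,determiner}; 7:siadrau {conjunction,determiner}; 8:shegor {determiner,adverb}; 9:feilksous {conjunction,adverb}.
One satisfying assignment: noun noun noun conjunction adverb conjunction conjunction determiner conjunction.
Checking: rule 1 ✓; rule 2 ✓; rule 3 ✓; rule 4 ✓.

YES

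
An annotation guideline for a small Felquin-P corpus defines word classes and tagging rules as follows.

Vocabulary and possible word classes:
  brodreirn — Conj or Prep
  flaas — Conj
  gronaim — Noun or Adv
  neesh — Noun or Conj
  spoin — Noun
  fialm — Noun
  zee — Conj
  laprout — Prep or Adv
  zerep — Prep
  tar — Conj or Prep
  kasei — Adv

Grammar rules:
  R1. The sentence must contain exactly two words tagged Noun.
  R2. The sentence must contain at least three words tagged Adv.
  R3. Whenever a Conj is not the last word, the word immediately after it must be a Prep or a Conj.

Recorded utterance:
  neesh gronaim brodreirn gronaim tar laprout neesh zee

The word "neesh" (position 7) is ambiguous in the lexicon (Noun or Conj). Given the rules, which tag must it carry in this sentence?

Candidates per position — 1:neesh {Noun,Conj}; 2:gronaim {Noun,Adv}; 3:brodreirn {Conj,Prep}; 4:gronaim {Noun,Adv}; 5:tar {Conj,Prep}; 6:laprout {Prep,Adv}; 7:neesh {Noun,Conj}; 8:zee {Conj}.
Position 1: tagging it Conj would leave rule 3 unsatisfiable, so it must be Noun.
Position 2: tagging it Noun would leave rule 2 unsatisfiable, so it must be Adv.
Position 3: tagging it Conj would leave rule 3 unsatisfiable, so it must be Prep.
Position 4: tagging it Noun would leave rule 2 unsatisfiable, so it must be Adv.
Position 6: tagging it Prep would leave rule 2 unsatisfiable, so it must be Adv.
Position 7: tagging it Conj would leave rule 1 unsatisfiable, so it must be Noun.
Position 5: tagging it Conj would leave rule 3 unsatisfiable, so it must be Prep.
The unique satisfying tagging is: Noun Adv Prep Adv Prep Adv Noun Conj.
Rule-by-rule: rule 1 holds; rule 2 holds; rule 3 holds.

Noun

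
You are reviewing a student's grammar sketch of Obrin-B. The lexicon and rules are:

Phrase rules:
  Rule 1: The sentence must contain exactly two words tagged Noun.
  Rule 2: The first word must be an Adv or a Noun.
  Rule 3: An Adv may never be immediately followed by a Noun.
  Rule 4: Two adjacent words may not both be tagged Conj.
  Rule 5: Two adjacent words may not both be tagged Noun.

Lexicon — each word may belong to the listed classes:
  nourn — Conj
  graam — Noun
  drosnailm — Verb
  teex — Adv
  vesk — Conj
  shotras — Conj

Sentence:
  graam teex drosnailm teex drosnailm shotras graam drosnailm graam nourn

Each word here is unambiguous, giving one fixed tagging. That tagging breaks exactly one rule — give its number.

1

Fixed tagging: Noun Adv Verb Adv Verb Conj Noun Verb Noun Conj.
Checking each rule: R1 violated, R2 holds, R3 holds, R4 holds, R5 holds.
Only rule 1 fails.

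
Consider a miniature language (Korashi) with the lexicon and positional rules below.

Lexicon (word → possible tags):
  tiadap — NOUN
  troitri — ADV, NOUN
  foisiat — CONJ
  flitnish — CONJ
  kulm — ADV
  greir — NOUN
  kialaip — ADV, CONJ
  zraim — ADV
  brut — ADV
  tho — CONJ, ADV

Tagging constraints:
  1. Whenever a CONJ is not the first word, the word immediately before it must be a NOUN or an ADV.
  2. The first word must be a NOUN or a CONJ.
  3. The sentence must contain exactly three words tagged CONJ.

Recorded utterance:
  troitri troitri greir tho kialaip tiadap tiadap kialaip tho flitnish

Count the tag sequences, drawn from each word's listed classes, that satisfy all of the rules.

4

Candidates per position — 1:troitri {ADV,NOUN}; 2:troitri {ADV,NOUN}; 3:greir {NOUN}; 4:tho {CONJ,ADV}; 5:kialaip {ADV,CONJ}; 6:tiadap {NOUN}; 7:tiadap {NOUN}; 8:kialaip {ADV,CONJ}; 9:tho {CONJ,ADV}; 10:flitnish {CONJ}.
There are 64 candidate sequences in total.
The sequences that satisfy every rule: NOUN ADV NOUN CONJ ADV NOUN NOUN CONJ ADV CONJ; NOUN ADV NOUN ADV CONJ NOUN NOUN CONJ ADV CONJ; NOUN NOUN NOUN CONJ ADV NOUN NOUN CONJ ADV CONJ; NOUN NOUN NOUN ADV CONJ NOUN NOUN CONJ ADV CONJ.
Count = 4.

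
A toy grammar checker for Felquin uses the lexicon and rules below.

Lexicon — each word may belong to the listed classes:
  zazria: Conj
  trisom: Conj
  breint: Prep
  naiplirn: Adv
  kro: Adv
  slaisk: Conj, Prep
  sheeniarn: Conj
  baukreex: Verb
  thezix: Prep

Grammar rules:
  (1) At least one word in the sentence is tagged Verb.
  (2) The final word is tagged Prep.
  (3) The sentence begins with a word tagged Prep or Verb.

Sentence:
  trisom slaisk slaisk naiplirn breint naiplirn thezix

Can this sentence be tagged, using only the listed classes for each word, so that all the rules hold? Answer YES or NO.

NO

Candidates per position — 1:trisom {Conj}; 2:slaisk {Conj,Prep}; 3:slaisk {Conj,Prep}; 4:naiplirn {Adv}; 5:breint {Prep}; 6:naiplirn {Adv}; 7:thezix {Prep}.
Rule 1 cannot be satisfied by any choice of tags from the lexicon.
So there is no consistent tagging.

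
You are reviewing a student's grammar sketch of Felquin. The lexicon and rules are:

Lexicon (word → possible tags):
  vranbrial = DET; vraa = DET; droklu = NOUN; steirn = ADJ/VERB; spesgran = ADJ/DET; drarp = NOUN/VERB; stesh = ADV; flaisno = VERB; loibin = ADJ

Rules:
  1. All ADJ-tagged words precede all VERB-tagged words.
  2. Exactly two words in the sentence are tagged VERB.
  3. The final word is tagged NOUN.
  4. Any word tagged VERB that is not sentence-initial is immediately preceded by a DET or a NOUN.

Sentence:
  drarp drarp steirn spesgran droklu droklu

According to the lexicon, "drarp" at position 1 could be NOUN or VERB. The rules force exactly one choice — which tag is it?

Candidates per position — 1:drarp {NOUN,VERB}; 2:drarp {NOUN,VERB}; 3:steirn {ADJ,VERB}; 4:spesgran {ADJ,DET}; 5:droklu {NOUN}; 6:droklu {NOUN}.
Position 1: the remaining choice is settled jointly with positions 2, 3, 4 — only VERB at position 1 is part of a tagging that satisfies every rule.
The unique satisfying tagging is: VERB NOUN VERB DET NOUN NOUN.
Verifying each rule — rule 1 ✓; rule 2 ✓; rule 3 ✓; rule 4 ✓.

VERB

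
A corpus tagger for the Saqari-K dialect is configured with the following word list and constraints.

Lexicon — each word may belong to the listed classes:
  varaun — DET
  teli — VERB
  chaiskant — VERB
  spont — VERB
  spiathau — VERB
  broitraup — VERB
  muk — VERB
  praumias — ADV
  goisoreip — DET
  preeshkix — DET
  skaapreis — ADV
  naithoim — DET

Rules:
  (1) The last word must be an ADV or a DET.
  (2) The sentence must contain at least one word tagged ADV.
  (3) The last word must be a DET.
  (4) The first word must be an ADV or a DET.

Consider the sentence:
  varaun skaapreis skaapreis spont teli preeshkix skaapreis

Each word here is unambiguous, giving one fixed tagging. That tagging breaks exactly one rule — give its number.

Fixed tagging: DET ADV ADV VERB VERB DET ADV.
Rule check: R1 ok, R2 ok, R3 fails, R4 ok.
Only rule 3 fails.

3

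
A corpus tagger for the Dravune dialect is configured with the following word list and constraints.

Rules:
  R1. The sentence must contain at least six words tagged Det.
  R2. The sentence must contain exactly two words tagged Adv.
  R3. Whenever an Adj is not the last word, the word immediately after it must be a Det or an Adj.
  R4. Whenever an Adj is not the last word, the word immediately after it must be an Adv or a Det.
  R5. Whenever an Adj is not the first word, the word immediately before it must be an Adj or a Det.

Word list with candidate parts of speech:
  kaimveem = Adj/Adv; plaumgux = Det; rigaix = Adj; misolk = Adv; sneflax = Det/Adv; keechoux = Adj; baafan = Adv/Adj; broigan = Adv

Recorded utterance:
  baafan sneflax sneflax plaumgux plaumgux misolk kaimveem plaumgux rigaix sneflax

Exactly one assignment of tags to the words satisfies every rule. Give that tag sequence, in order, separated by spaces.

Candidates per position — 1:baafan {Adv,Adj}; 2:sneflax {Det,Adv}; 3:sneflax {Det,Adv}; 4:plaumgux {Det}; 5:plaumgux {Det}; 6:misolk {Adv}; 7:kaimveem {Adj,Adv}; 8:plaumgux {Det}; 9:rigaix {Adj}; 10:sneflax {Det,Adv}.
At position 2, choosing Adv makes rule 1 impossible to satisfy; hence Det.
At position 3, choosing Adv makes rule 1 impossible to satisfy; hence Det.
At position 7, choosing Adj makes rule 5 impossible to satisfy; hence Adv.
At position 10, choosing Adv makes rule 1 impossible to satisfy; hence Det.
At position 1, choosing Adv makes rule 2 impossible to satisfy; hence Adj.
The only consistent sequence is: Adj Det Det Det Det Adv Adv Det Adj Det.
Rule-by-rule: rule 1 satisfied; rule 2 satisfied; rule 3 satisfied; rule 4 satisfied; rule 5 satisfied.

Adj Det Det Det Det Adv Adv Det Adj Det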